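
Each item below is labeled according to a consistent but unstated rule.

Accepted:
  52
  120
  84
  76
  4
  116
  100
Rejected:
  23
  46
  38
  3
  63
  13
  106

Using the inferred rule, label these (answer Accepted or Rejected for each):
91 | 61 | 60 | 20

Rejected, Rejected, Accepted, Accepted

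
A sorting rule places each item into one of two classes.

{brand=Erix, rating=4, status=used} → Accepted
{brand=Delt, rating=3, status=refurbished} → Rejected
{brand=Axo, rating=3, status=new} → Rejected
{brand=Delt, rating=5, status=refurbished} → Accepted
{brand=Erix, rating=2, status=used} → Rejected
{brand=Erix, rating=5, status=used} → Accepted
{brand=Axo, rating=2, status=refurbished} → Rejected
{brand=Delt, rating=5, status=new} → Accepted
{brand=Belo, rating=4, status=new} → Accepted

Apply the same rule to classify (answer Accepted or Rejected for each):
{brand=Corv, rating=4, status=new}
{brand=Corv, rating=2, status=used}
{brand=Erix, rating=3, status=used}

Accepted, Rejected, Rejected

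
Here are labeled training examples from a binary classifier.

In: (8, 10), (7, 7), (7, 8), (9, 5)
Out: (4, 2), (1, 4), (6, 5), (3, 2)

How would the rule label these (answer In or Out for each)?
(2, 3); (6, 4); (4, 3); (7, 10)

Out, Out, Out, In

A rule that fits every label: sum ≥ 14 — true of each 'In' example, false of each 'Out' one.
Out: (2, 3), since 2+3 = 5.
Out: (6, 4), since 6+4 = 10.
Out: (4, 3), since 4+3 = 7.
In: (7, 10), since 7+10 = 17.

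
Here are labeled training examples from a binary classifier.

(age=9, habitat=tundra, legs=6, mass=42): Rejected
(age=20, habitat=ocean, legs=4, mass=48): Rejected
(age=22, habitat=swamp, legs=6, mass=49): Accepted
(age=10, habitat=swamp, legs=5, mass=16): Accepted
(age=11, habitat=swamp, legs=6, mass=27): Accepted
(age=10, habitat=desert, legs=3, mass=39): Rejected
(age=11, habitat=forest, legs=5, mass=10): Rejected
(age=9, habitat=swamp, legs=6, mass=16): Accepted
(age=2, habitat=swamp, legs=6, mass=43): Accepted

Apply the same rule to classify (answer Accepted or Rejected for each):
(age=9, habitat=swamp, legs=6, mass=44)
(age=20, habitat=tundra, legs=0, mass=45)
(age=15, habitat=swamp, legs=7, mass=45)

Accepted, Rejected, Accepted

The pattern is that an item is 'Accepted' exactly when: habitat is swamp.
(age=9, habitat=swamp, legs=6, mass=44) → habitat is swamp → Accepted.
(age=20, habitat=tundra, legs=0, mass=45) → habitat is tundra → Rejected.
(age=15, habitat=swamp, legs=7, mass=45) → habitat is swamp → Accepted.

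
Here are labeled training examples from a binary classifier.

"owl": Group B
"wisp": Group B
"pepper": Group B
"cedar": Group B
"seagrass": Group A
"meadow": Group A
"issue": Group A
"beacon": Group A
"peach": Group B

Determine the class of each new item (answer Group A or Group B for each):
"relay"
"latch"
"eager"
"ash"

Group B, Group B, Group A, Group B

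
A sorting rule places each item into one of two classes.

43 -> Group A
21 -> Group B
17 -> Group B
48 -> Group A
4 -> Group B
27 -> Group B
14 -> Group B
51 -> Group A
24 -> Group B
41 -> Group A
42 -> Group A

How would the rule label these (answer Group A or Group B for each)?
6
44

The distinguishing property — at least 41 — holds for all the 'Group A' cases and none of the 'Group B' cases.
6 — 6 < 41, hence Group B. 44 — 44 ≥ 41, hence Group A.

Group B, Group A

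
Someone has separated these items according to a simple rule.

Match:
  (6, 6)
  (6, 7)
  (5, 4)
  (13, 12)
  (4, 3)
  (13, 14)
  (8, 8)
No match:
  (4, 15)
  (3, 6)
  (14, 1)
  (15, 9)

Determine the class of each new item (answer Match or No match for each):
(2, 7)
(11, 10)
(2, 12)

Rule: |first − second| ≤ 1. This holds for each 'Match' example and fails for each 'No match' one.
(2, 7): No match (|2−7| = 5). (11, 10): Match (|11−10| = 1). (2, 12): No match (|2−12| = 10).

No match, Match, No match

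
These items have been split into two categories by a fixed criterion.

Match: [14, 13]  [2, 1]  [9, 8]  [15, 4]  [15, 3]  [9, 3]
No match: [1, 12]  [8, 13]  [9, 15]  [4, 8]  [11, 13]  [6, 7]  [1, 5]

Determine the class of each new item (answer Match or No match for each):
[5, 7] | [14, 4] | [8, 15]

No match, Match, No match

'Match' ⟺ first > second.
[5, 7]: 5 < 7 — lacks this property, so No match.
[14, 4]: 14 > 4 — has this property, so Match.
[8, 15]: 8 < 15 — lacks this property, so No match.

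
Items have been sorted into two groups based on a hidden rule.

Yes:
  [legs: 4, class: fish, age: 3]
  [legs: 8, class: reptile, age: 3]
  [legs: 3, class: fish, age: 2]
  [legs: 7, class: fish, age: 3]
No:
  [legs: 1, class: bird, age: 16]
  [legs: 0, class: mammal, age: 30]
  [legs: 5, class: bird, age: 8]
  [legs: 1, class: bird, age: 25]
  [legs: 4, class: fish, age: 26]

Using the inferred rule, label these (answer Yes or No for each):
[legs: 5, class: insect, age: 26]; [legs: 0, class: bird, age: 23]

The rule appears to be: age ≤ 3.
[legs: 5, class: insect, age: 26] — age = 26, hence No. [legs: 0, class: bird, age: 23] — age = 23, hence No.

No, No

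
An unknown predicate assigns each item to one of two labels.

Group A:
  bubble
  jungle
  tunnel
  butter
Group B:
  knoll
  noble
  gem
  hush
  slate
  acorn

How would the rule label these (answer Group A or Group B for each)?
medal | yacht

Group B, Group B

Rule: length 6. This holds for each 'Group A' example and fails for each 'Group B' one.
medal → length 5 → Group B. yacht → length 5 → Group B.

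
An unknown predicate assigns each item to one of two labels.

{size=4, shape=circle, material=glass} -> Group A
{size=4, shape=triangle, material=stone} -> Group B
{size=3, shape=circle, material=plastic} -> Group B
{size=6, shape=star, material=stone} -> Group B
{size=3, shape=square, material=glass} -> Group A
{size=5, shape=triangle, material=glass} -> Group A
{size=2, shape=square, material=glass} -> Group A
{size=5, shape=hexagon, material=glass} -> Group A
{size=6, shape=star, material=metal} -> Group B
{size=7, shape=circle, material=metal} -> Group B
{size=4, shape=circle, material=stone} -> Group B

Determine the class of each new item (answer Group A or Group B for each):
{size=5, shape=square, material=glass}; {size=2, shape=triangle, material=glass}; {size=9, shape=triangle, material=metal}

Comparing the two groups points to one rule — material is glass.
{size=5, shape=square, material=glass}: material is glass — qualifies, so Group A. {size=2, shape=triangle, material=glass}: material is glass — qualifies, so Group A. {size=9, shape=triangle, material=metal}: material is metal — doesn't match, so Group B.

Group A, Group A, Group B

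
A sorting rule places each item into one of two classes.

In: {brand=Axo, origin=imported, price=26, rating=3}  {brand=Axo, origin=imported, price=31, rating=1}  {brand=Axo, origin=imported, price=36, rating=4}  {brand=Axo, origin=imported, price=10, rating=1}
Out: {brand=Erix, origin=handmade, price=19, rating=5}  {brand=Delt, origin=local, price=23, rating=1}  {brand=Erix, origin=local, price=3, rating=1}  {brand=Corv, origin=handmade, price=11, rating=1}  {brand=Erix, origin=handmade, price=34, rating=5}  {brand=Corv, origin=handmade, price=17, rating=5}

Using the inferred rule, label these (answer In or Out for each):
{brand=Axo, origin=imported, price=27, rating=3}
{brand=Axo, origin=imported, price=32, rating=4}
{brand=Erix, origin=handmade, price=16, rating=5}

In, In, Out

The common property of the 'In' items is: brand is Axo. No 'Out' item has it.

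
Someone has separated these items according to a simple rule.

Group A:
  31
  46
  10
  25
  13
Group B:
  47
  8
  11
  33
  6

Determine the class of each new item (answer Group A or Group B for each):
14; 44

Group B, Group B

The rule appears to be: ≡ 1 (mod 3).
14: Group B (14 mod 3 = 2).
44: Group B (44 mod 3 = 2).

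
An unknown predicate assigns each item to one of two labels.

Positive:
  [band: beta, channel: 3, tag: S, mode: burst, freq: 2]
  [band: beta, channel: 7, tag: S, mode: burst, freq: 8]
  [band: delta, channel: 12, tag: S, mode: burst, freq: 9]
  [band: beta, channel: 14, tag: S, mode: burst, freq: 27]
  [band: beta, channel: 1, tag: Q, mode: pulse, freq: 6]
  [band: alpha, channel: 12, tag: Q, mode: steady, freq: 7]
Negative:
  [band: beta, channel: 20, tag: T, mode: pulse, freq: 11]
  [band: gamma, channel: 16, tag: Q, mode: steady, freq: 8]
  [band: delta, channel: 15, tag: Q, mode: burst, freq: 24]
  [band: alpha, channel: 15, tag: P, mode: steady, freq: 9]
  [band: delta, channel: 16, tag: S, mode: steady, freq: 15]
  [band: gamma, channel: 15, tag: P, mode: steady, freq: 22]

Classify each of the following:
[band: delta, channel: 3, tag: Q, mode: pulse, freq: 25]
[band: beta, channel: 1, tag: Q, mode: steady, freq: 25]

Positive, Positive

The rule appears to be: channel ≤ 14.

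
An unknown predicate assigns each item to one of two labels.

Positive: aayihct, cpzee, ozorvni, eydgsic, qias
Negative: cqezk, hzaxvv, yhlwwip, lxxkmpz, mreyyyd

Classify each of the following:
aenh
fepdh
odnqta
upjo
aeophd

Positive, Negative, Positive, Positive, Positive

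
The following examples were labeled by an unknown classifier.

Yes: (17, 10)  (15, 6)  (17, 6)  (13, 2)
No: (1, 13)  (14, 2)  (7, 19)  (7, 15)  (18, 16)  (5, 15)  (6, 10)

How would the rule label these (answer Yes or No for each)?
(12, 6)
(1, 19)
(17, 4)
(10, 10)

'Yes' ⟺ sum is odd.

No, No, Yes, No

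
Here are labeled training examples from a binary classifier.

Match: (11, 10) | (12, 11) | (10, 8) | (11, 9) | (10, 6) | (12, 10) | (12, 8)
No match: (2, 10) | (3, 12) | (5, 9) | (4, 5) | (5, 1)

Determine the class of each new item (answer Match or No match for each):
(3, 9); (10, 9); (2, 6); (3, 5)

Rule: sum ≥ 16. This holds for each 'Match' example and fails for each 'No match' one.

No match, Match, No match, No match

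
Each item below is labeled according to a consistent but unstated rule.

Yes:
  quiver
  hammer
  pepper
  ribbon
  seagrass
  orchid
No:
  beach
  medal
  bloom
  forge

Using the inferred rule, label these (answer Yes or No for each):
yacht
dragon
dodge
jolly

No, Yes, No, No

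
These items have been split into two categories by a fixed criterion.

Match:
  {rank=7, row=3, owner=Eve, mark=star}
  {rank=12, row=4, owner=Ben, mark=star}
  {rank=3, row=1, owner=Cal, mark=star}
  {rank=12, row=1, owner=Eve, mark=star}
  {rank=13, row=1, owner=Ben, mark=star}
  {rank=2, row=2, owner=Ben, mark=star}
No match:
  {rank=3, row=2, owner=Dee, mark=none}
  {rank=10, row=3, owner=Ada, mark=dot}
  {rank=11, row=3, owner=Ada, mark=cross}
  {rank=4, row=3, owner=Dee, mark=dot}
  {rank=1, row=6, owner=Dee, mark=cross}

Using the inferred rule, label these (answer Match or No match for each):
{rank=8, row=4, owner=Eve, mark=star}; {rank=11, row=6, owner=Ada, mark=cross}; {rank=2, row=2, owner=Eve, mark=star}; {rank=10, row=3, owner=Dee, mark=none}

One predicate separates the groups cleanly: mark is star.

Match, No match, Match, No match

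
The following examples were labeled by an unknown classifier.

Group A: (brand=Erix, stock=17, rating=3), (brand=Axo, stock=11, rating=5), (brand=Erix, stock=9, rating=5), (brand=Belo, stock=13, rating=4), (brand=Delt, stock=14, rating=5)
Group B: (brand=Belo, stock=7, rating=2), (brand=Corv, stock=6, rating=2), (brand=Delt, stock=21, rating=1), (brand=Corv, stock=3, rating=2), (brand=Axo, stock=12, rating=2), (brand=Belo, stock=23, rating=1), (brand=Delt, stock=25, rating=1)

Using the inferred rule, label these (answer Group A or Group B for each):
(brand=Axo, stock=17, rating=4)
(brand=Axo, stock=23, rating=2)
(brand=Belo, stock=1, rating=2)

Group A, Group B, Group B

The pattern is that an item is 'Group A' exactly when: rating ≥ 3.
Group A: (brand=Axo, stock=17, rating=4), since rating = 4.
Group B: (brand=Axo, stock=23, rating=2), since rating = 2.
Group B: (brand=Belo, stock=1, rating=2), since rating = 2.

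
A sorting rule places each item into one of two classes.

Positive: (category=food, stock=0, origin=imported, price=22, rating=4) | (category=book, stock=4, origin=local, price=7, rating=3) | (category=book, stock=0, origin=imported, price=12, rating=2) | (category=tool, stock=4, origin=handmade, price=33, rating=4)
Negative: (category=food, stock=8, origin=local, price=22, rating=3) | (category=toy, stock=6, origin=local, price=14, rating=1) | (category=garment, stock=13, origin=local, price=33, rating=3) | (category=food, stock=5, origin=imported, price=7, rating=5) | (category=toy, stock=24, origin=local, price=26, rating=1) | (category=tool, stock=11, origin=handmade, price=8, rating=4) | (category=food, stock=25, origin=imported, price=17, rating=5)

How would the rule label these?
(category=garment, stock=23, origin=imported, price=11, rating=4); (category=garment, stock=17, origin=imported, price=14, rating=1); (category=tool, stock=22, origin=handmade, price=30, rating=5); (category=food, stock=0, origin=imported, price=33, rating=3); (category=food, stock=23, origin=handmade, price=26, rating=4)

Negative, Negative, Negative, Positive, Negative

The simplest hypothesis consistent with all the labels is: stock ≤ 4.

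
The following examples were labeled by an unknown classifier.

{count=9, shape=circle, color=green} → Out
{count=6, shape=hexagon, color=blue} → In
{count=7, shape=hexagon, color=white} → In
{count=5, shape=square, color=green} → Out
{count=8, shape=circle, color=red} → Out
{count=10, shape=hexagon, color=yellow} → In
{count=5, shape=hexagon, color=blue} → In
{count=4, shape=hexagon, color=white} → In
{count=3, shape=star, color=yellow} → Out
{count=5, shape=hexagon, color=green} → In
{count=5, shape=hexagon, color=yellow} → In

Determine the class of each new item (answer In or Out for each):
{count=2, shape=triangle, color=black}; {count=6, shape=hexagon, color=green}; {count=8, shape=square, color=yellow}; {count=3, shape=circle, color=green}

Out, In, Out, Out

One predicate separates the groups cleanly: shape is hexagon.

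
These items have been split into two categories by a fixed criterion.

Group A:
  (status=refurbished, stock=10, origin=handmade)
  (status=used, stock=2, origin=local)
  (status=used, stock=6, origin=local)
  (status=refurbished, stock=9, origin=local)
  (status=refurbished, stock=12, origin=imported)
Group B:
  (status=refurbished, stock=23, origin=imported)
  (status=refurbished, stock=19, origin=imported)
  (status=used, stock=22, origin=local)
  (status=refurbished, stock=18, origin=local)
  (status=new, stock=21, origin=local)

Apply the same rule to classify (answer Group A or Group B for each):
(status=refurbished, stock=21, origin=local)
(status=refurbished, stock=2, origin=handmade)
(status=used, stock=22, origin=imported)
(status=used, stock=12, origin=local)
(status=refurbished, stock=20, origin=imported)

Group B, Group A, Group B, Group A, Group B

The classifier is using: stock ≤ 12.
(status=refurbished, stock=21, origin=local): stock = 21, fails this test → Group B.
(status=refurbished, stock=2, origin=handmade): stock = 2, has this property → Group A.
(status=used, stock=22, origin=imported): stock = 22, fails this test → Group B.
(status=used, stock=12, origin=local): stock = 12, has this property → Group A.
(status=refurbished, stock=20, origin=imported): stock = 20, fails this test → Group B.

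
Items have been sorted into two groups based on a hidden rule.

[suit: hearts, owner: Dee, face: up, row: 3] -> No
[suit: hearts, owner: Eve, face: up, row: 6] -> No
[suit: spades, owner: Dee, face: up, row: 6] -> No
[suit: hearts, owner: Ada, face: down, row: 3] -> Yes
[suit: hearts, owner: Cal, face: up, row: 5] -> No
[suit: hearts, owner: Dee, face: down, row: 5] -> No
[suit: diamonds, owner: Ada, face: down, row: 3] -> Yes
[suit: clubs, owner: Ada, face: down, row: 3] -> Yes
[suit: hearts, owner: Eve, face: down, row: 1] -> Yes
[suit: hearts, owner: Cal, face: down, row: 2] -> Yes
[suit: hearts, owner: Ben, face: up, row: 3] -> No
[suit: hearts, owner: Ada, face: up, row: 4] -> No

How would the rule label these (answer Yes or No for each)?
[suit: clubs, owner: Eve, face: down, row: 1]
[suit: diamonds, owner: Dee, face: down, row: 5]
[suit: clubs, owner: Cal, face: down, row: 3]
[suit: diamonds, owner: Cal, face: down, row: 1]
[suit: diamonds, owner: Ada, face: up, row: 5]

Yes, No, Yes, Yes, No

'Yes' ⟺ face is down AND row ≤ 3.
[suit: clubs, owner: Eve, face: down, row: 1]: face is down, row = 1, fits → Yes.
[suit: diamonds, owner: Dee, face: down, row: 5]: face is down, row = 5, doesn't qualify → No.
[suit: clubs, owner: Cal, face: down, row: 3]: face is down, row = 3, fits → Yes.
[suit: diamonds, owner: Cal, face: down, row: 1]: face is down, row = 1, fits → Yes.
[suit: diamonds, owner: Ada, face: up, row: 5]: face is up, row = 5, doesn't qualify → No.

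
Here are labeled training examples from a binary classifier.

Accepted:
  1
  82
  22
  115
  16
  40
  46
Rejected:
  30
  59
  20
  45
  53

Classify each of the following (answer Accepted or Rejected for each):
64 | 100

Accepted, Accepted

'Accepted' ⟺ ≡ 1 (mod 3).
Accepted: 64, since 64 mod 3 = 1. Accepted: 100, since 100 mod 3 = 1.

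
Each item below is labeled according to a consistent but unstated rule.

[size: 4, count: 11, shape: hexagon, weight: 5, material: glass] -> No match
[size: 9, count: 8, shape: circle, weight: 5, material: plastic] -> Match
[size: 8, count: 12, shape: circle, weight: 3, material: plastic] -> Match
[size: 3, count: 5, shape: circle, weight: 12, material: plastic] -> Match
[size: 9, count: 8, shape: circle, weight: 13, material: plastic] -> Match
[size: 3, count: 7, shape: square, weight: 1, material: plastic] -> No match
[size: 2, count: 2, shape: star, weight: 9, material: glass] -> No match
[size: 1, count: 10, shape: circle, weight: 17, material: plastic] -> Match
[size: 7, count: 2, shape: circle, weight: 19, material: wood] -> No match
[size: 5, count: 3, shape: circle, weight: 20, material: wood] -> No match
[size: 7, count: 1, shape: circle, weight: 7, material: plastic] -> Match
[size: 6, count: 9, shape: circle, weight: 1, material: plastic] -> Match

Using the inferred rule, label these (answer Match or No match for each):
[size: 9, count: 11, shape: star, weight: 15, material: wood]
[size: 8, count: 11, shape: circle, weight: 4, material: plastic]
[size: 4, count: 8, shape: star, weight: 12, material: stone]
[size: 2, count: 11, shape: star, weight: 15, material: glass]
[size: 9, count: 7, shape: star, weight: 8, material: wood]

No match, Match, No match, No match, No match

The classifier is using: material is plastic AND shape is circle.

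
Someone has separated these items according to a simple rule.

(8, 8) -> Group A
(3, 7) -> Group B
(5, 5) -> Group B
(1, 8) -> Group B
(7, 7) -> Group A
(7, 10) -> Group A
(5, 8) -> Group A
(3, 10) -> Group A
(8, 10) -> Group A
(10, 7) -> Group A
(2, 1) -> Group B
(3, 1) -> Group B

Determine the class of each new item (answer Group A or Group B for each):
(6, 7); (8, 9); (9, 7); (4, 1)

Group A, Group A, Group A, Group B

The classifier is using: sum ≥ 13.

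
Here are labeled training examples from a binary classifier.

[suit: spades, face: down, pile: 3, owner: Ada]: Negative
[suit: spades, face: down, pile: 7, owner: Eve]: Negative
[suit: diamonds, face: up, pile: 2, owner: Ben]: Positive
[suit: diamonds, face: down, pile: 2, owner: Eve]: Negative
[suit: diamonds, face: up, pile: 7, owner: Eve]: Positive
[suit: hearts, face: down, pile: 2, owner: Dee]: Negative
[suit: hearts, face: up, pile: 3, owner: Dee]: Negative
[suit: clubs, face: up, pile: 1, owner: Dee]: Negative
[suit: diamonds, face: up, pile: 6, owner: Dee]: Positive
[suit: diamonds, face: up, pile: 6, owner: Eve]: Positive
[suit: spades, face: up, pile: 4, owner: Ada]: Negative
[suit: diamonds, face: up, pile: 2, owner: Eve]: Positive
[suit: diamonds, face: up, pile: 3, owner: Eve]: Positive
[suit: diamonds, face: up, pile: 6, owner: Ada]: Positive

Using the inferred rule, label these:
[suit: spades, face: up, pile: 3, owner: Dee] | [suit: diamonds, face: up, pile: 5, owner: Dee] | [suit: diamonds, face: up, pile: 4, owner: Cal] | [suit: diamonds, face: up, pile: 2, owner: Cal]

Negative, Positive, Positive, Positive

One predicate separates the groups cleanly: suit is diamonds AND face is up.
[suit: spades, face: up, pile: 3, owner: Dee]: suit is spades, face is up, doesn't qualify → Negative. [suit: diamonds, face: up, pile: 5, owner: Dee]: suit is diamonds, face is up, satisfies this → Positive. [suit: diamonds, face: up, pile: 4, owner: Cal]: suit is diamonds, face is up, satisfies this → Positive. [suit: diamonds, face: up, pile: 2, owner: Cal]: suit is diamonds, face is up, satisfies this → Positive.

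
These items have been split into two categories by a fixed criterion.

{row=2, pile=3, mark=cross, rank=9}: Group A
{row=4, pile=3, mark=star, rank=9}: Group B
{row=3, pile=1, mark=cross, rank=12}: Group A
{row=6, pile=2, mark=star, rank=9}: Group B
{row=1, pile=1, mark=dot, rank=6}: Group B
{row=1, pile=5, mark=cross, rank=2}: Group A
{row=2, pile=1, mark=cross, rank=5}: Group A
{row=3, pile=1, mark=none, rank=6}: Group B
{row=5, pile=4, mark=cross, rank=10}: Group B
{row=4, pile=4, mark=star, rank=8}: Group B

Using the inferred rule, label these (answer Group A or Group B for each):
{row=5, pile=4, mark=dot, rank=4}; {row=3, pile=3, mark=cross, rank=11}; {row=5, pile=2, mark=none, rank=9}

Group B, Group A, Group B

Every 'Group A' example satisfies: mark is cross AND row ≤ 3. None of the 'Group B' examples do.
{row=5, pile=4, mark=dot, rank=4}: mark is dot, row = 5 — doesn't qualify, so Group B.
{row=3, pile=3, mark=cross, rank=11}: mark is cross, row = 3 — matches, so Group A.
{row=5, pile=2, mark=none, rank=9}: mark is none, row = 5 — doesn't qualify, so Group B.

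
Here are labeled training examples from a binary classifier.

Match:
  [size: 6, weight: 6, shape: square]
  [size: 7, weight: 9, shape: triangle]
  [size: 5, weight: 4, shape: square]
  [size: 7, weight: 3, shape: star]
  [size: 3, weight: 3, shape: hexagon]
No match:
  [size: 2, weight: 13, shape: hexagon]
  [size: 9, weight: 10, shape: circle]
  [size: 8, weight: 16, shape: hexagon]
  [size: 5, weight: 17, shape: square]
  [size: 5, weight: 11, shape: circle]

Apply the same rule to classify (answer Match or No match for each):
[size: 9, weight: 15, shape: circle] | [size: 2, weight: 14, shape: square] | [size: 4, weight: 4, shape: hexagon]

No match, No match, Match

Rule: weight ≤ 9. This holds for each 'Match' example and fails for each 'No match' one.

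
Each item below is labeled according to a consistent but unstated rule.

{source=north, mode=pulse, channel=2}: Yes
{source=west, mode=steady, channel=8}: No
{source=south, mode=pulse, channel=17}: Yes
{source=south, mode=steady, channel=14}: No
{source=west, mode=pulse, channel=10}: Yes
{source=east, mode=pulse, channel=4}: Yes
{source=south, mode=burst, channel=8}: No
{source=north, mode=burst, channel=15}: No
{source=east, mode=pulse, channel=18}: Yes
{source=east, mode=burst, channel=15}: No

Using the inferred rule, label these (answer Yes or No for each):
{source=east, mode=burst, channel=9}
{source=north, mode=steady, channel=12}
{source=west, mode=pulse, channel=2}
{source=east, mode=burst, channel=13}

The pattern is that an item is 'Yes' exactly when: mode is pulse.
{source=east, mode=burst, channel=9}: mode is burst, fails the rule → No. {source=north, mode=steady, channel=12}: mode is steady, fails the rule → No. {source=west, mode=pulse, channel=2}: mode is pulse, matches → Yes. {source=east, mode=burst, channel=13}: mode is burst, fails the rule → No.

No, No, Yes, No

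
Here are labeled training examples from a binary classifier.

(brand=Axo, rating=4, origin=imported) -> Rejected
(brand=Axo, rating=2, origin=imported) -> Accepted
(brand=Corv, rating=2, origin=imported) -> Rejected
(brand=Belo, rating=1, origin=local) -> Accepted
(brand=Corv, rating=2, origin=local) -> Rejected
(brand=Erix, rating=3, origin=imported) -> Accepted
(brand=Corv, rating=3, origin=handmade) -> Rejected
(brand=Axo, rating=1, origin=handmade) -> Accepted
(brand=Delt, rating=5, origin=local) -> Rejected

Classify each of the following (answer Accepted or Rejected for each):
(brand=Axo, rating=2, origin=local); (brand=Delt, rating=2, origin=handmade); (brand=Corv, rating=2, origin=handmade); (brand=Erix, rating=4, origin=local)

Accepted, Accepted, Rejected, Rejected

A rule that fits every label: brand is not Corv AND rating ≤ 3 — true of each 'Accepted' example, false of each 'Rejected' one.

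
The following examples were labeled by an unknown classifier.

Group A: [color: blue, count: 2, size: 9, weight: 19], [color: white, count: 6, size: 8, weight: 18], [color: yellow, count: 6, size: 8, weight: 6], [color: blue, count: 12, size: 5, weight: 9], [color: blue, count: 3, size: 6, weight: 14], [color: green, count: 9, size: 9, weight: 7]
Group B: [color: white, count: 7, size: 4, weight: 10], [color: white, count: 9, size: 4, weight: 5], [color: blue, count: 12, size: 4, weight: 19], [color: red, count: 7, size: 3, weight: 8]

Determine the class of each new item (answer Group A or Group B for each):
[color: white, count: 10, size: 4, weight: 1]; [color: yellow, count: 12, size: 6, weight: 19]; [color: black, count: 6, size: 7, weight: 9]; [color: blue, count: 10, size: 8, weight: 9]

Group B, Group A, Group A, Group A

Every 'Group A' example satisfies: size ≥ 5. None of the 'Group B' examples do.
Group B: [color: white, count: 10, size: 4, weight: 1], since size = 4.
Group A: [color: yellow, count: 12, size: 6, weight: 19], since size = 6.
Group A: [color: black, count: 6, size: 7, weight: 9], since size = 7.
Group A: [color: blue, count: 10, size: 8, weight: 9], since size = 8.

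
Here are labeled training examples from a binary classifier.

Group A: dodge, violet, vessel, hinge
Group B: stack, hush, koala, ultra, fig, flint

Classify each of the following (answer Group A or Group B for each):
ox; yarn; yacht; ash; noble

Group B, Group B, Group B, Group B, Group A

A rule that fits every label: contains 'e' — true of each 'Group A' example, false of each 'Group B' one.
ox: Group B (no 'e').
yarn: Group B (no 'e').
yacht: Group B (no 'e').
ash: Group B (no 'e').
noble: Group A (has 'e').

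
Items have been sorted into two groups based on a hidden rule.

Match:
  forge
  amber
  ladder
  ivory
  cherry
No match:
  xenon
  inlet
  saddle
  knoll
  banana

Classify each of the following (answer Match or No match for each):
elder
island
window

The rule appears to be: contains 'r'.

Match, No match, No match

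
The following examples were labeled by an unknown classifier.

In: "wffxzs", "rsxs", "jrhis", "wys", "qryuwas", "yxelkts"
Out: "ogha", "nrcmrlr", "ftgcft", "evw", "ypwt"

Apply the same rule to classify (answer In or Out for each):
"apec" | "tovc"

All 'In' examples share one property — contains 's' — and every 'Out' example lacks it.

Out, Out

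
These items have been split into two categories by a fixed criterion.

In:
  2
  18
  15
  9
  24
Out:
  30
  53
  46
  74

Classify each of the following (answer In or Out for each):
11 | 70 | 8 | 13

In, Out, In, In

The distinguishing property — at most 24 — holds for all the 'In' cases and none of the 'Out' cases.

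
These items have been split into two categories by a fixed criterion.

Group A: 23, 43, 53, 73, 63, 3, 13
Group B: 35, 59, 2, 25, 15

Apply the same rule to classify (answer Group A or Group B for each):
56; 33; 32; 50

The classifier is using: ends in digit 3.

Group B, Group A, Group B, Group B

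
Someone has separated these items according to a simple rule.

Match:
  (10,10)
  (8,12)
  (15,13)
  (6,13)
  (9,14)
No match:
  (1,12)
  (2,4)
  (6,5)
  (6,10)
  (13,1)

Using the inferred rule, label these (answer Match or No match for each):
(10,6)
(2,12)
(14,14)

No match, No match, Match

The common property of the 'Match' items is: sum ≥ 19. No 'No match' item has it.
(10,6) → 10+6 = 16 → No match. (2,12) → 2+12 = 14 → No match. (14,14) → 14+14 = 28 → Match.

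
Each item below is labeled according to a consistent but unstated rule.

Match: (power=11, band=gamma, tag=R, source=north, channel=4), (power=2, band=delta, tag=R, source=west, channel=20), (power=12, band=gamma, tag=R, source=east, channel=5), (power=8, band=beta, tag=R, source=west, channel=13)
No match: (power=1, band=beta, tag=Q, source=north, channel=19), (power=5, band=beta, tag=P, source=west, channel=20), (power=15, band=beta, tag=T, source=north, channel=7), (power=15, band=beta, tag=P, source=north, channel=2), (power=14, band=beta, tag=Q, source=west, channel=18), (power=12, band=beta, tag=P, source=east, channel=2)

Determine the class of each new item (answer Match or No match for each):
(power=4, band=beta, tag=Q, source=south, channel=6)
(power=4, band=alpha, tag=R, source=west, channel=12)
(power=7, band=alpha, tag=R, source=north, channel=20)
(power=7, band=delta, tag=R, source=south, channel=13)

No match, Match, Match, Match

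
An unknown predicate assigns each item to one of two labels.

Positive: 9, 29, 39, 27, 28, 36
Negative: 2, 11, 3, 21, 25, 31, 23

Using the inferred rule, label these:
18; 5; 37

One predicate separates the groups cleanly: digit sum ≥ 8.
18: digit sum 1+8 = 9 — passes, so Positive.
5: digit sum 5 — does not fit, so Negative.
37: digit sum 3+7 = 10 — passes, so Positive.

Positive, Negative, Positive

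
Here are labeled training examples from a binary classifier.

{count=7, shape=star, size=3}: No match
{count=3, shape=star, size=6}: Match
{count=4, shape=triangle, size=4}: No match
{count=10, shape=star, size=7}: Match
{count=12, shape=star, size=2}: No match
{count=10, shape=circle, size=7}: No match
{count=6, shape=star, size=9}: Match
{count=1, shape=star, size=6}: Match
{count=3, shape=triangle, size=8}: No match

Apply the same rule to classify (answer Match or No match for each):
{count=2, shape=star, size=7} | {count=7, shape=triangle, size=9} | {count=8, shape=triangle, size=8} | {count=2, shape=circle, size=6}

The classifier is using: shape is star AND size ≥ 4.
{count=2, shape=star, size=7} — shape is star, size = 7, hence Match.
{count=7, shape=triangle, size=9} — shape is triangle, size = 9, hence No match.
{count=8, shape=triangle, size=8} — shape is triangle, size = 8, hence No match.
{count=2, shape=circle, size=6} — shape is circle, size = 6, hence No match.

Match, No match, No match, No match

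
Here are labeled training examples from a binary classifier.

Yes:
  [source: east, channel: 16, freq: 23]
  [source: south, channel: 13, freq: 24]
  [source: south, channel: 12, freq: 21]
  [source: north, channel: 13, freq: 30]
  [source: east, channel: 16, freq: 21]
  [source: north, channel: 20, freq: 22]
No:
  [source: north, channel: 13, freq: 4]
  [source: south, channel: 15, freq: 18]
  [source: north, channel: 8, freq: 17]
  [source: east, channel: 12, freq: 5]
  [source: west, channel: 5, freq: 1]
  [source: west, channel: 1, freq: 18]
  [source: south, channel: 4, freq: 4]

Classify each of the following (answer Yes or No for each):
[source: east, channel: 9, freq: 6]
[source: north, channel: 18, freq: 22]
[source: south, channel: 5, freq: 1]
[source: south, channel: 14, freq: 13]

The rule appears to be: freq ≥ 21.

No, Yes, No, No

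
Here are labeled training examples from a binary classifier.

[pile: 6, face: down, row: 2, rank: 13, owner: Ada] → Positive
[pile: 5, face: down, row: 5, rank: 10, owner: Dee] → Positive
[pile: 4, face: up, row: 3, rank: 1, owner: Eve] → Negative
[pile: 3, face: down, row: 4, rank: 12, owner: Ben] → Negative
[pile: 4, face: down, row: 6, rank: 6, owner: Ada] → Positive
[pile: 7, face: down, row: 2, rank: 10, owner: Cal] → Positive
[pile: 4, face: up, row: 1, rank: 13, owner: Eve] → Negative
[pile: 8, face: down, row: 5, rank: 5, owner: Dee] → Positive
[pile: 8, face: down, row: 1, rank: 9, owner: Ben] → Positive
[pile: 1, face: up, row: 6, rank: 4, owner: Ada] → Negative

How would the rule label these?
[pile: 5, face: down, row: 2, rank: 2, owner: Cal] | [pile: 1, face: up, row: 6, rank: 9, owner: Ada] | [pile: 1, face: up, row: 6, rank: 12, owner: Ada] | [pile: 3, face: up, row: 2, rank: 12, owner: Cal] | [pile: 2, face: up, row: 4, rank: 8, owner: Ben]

The classifier is using: face is down AND pile ≥ 4.

Positive, Negative, Negative, Negative, Negative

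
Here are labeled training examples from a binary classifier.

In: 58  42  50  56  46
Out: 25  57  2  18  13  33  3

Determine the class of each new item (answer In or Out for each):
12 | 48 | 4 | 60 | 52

All 'In' examples share one property — even AND at least 25 — and every 'Out' example lacks it.
12 — 12 is even, 12 < 25, hence Out. 48 — 48 is even, 48 ≥ 25, hence In. 4 — 4 is even, 4 < 25, hence Out. 60 — 60 is even, 60 ≥ 25, hence In. 52 — 52 is even, 52 ≥ 25, hence In.

Out, In, Out, In, In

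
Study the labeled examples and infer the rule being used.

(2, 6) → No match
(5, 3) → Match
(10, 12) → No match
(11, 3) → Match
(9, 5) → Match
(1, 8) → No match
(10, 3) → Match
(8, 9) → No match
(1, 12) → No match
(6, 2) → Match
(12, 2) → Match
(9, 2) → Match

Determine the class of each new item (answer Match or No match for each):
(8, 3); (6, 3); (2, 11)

Match, Match, No match

'Match' ⟺ first > second.
Match: (8, 3), since 8 > 3. Match: (6, 3), since 6 > 3. No match: (2, 11), since 2 < 11.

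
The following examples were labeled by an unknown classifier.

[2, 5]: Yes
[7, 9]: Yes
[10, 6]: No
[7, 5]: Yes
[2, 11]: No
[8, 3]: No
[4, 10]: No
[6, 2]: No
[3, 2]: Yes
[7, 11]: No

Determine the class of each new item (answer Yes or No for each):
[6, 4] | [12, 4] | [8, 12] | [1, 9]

Yes, No, No, No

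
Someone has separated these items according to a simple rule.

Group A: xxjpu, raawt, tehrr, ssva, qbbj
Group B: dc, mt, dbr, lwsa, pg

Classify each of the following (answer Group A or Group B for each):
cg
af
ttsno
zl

Group B, Group B, Group A, Group B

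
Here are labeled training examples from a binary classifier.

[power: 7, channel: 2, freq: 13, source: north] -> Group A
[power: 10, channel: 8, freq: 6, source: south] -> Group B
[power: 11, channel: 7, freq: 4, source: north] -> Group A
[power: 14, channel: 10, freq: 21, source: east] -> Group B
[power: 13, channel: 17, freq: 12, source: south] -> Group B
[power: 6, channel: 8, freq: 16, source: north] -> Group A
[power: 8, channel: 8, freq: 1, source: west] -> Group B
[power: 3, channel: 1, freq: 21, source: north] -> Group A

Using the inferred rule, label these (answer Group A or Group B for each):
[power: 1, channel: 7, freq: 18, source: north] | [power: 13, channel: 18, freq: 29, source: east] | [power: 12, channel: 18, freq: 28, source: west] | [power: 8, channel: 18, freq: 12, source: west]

Every 'Group A' example satisfies: source is north. None of the 'Group B' examples do.
[power: 1, channel: 7, freq: 18, source: north]: source is north, meets the rule → Group A. [power: 13, channel: 18, freq: 29, source: east]: source is east, does not satisfy this → Group B. [power: 12, channel: 18, freq: 28, source: west]: source is west, does not satisfy this → Group B. [power: 8, channel: 18, freq: 12, source: west]: source is west, does not satisfy this → Group B.

Group A, Group B, Group B, Group B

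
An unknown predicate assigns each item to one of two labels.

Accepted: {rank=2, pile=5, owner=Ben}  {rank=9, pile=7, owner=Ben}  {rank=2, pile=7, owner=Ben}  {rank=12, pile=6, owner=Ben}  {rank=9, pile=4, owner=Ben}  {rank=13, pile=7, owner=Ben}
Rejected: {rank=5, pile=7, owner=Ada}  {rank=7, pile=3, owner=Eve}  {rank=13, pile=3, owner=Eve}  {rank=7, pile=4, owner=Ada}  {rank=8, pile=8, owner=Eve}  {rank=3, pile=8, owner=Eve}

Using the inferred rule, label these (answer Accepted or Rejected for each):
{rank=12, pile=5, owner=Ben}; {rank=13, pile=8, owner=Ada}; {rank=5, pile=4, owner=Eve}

Accepted, Rejected, Rejected

The pattern is that an item is 'Accepted' exactly when: owner is Ben.
{rank=12, pile=5, owner=Ben} — owner is Ben, hence Accepted.
{rank=13, pile=8, owner=Ada} — owner is Ada, hence Rejected.
{rank=5, pile=4, owner=Eve} — owner is Eve, hence Rejected.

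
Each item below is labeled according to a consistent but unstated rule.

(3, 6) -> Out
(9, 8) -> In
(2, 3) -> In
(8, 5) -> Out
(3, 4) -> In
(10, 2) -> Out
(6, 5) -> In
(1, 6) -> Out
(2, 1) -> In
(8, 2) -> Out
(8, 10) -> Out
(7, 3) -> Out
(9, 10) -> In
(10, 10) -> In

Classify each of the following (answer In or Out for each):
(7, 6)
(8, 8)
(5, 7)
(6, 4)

'In' ⟺ |first − second| ≤ 1.
(7, 6): |7−6| = 1 — passes, so In.
(8, 8): |8−8| = 0 — passes, so In.
(5, 7): |5−7| = 2 — fails the rule, so Out.
(6, 4): |6−4| = 2 — fails the rule, so Out.

In, In, Out, Out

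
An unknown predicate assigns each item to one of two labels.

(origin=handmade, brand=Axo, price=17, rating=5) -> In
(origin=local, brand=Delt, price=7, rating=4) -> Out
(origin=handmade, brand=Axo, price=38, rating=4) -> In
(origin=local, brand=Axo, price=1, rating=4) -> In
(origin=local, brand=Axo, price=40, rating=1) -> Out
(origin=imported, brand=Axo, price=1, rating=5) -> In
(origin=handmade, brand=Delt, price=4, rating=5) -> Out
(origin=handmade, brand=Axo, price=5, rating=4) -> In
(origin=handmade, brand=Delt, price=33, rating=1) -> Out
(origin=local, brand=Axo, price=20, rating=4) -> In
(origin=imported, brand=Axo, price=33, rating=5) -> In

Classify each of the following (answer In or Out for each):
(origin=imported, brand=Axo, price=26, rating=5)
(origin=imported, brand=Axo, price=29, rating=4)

In, In

The rule appears to be: brand is Axo AND price ≤ 38.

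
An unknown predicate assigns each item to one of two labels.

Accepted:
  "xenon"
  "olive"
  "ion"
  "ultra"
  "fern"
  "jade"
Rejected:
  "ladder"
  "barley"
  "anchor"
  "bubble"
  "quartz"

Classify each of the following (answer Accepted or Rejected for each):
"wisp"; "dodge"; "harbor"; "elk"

A rule that fits every label: length ≤ 5 — true of each 'Accepted' example, false of each 'Rejected' one.
"wisp": Accepted (length 4). "dodge": Accepted (length 5). "harbor": Rejected (length 6). "elk": Accepted (length 3).

Accepted, Accepted, Rejected, Accepted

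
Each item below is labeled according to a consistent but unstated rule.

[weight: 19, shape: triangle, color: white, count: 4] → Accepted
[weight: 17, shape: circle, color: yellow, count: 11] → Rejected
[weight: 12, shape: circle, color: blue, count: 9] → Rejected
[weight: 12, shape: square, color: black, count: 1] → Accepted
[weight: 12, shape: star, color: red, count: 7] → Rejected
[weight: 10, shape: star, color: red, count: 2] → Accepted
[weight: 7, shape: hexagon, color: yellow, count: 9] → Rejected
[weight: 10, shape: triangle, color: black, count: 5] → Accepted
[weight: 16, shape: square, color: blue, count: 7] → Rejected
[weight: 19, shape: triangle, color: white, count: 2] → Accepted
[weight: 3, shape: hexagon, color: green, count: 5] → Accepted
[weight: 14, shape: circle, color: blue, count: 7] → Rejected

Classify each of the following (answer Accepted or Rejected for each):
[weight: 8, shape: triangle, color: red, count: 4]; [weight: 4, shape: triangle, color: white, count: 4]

The distinguishing property — count ≤ 5 — holds for all the 'Accepted' cases and none of the 'Rejected' cases.

Accepted, Accepted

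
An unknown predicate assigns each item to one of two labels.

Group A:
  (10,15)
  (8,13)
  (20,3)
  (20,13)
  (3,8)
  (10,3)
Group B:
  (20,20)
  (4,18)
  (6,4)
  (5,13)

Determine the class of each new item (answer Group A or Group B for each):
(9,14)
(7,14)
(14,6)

The common property of the 'Group A' items is: sum is odd. No 'Group B' item has it.
(9,14) → 9+14 = 23 → Group A. (7,14) → 7+14 = 21 → Group A. (14,6) → 14+6 = 20 → Group B.

Group A, Group A, Group B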